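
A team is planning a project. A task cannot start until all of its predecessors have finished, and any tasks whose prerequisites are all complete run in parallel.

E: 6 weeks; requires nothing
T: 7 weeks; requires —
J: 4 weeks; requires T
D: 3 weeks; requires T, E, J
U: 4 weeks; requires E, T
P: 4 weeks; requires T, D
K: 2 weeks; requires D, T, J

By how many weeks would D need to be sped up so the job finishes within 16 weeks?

Current finish: 18 weeks; target: 16.
D is on every critical path, so each week cut from D cuts the finish by one (this holds down to a finish of 16).
Need 18 − 16 = 2 weeks off D → D becomes 1 week, finish becomes 16.

2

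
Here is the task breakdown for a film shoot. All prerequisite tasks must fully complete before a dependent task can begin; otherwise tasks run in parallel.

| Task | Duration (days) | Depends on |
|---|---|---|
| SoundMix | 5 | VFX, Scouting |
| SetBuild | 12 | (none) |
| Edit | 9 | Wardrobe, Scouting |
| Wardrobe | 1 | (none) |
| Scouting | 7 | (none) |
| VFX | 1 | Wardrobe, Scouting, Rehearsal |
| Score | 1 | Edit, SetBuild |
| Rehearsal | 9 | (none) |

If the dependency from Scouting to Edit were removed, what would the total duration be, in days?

Original critical path: Scouting→Edit→Score = 7+9+1 = 17 ⇒ 17 days.
Without Scouting→Edit, Edit's earliest start moves from 7 to 1.
After: Rehearsal→VFX→SoundMix = 9+1+5 = 15 → 15 days.

15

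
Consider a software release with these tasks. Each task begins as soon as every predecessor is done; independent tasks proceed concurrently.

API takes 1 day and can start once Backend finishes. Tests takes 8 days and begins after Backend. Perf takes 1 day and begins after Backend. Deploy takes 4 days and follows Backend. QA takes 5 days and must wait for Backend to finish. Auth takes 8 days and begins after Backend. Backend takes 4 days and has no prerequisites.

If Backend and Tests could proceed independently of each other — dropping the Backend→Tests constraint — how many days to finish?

Before: longest chain Backend→Auth = 4+8 = 12, finish 12.
Without Backend→Tests, Tests's earliest start moves from 4 to 0.
The longest chain is now Backend→Auth = 4+8 = 12, so the schedule takes 12 days.

12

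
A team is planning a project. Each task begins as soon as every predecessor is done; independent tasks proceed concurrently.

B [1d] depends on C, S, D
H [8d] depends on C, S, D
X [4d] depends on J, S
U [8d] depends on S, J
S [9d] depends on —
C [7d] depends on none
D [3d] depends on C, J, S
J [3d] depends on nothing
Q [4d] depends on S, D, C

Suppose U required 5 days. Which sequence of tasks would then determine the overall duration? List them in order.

The binding path is S→D→H = 9+3+8 = 20; finish at 20 days.
U has 3 days of float (longest path through it is 17).
The critical path is still S→D→H; finish is now 20 days.

S, D, H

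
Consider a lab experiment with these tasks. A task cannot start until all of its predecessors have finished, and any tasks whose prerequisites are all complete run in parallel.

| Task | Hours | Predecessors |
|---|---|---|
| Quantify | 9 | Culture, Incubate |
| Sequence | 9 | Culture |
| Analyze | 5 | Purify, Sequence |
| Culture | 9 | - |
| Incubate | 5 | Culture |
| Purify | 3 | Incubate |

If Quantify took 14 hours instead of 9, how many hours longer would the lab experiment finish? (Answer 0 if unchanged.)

5

The binding path is Culture→Incubate→Quantify = 9+5+9 = 23; finish at 23 hours.
Quantify is on the critical path; changing it to 14 makes that path 28 hours.
No other chain overtakes it, so the finish is 28 hours.
Change in finish: 28 − 23 = +5 hours.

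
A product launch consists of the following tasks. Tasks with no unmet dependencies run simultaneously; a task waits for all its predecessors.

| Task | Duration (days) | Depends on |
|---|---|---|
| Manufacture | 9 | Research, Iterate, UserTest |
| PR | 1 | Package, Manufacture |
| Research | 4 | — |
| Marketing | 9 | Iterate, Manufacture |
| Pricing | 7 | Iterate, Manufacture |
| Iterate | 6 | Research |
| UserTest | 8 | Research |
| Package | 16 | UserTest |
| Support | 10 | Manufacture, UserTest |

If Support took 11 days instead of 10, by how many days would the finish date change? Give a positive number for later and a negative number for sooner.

1

As given, the longest chain is Research→UserTest→Manufacture→Support = 4+8+9+10 = 31, so the finish is 31 days.
Support is on the critical path; changing it to 11 makes that path 32 days.
No other chain overtakes it, so the finish is 32 days.
Change in finish: 32 − 31 = +1 days.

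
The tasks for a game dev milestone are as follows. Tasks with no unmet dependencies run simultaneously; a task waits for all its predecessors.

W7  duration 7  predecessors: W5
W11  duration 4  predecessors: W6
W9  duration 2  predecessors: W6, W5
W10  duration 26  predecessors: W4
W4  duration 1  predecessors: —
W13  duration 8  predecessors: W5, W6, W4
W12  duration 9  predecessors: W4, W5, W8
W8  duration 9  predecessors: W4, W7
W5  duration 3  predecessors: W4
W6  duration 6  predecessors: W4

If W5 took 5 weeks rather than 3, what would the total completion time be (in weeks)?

31

Critical path before the change: W4→W5→W7→W8→W12 = 1+3+7+9+9 = 29 giving 29 weeks.
W5 lies on that path, so at 5 weeks the path becomes 31 weeks.
No other chain overtakes it, so the finish is 31 weeks.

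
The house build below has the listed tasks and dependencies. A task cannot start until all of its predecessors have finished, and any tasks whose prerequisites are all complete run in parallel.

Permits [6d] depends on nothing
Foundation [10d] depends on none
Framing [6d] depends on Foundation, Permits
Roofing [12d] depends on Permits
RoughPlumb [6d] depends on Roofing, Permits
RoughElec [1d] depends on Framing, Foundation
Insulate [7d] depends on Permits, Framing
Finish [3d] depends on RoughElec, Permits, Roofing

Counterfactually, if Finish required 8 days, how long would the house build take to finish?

Critical path before the change: Permits→Roofing→RoughPlumb = 6+12+6 = 24 giving 24 days.
The longest path through Finish is only 21 days, so Finish has float 3.
New critical path: Permits→Roofing→Finish = 6+12+8 = 26 ⇒ 26 days.

26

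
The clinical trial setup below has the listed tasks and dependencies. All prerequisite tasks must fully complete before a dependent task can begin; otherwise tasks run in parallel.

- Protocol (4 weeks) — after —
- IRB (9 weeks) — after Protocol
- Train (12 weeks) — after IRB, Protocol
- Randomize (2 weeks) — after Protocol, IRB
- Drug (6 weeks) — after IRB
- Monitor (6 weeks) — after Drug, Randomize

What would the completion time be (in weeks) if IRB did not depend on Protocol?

With the dependency in place, Protocol→IRB→Train = 4+9+12 = 25 sets the finish at 25 weeks.
Without Protocol→IRB, IRB's earliest start moves from 4 to 0.
The longest chain is now IRB→Train = 9+12 = 21, so the project takes 21 weeks.

21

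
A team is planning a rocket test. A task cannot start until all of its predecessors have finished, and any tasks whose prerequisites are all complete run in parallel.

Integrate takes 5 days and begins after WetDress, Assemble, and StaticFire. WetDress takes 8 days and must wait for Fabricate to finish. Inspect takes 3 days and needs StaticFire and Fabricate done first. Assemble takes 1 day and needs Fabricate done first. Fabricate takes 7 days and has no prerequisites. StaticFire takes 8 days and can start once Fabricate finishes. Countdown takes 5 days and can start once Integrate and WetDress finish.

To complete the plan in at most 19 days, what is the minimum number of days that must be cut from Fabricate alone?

Current finish: 25 days; target: 19.
Fabricate is on every critical path, so each day cut from Fabricate cuts the finish by one (this holds down to a finish of 19).
Need 25 − 19 = 6 days off Fabricate → Fabricate becomes 1 day, finish becomes 19.

6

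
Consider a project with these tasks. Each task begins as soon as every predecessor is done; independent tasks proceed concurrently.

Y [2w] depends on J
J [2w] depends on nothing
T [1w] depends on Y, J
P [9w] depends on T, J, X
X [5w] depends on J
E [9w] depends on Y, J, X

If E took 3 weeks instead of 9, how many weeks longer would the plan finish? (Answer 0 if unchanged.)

Actual critical path: J→X→E = 2+5+9 = 16 ⇒ 16 weeks.
Since E is critical, the -6 change carries straight to that chain (now 10 weeks).
Now J→X→P = 2+5+9 = 16 is longest, so the finish becomes 16 weeks.
Change in finish: 16 − 16 = +0 weeks.

0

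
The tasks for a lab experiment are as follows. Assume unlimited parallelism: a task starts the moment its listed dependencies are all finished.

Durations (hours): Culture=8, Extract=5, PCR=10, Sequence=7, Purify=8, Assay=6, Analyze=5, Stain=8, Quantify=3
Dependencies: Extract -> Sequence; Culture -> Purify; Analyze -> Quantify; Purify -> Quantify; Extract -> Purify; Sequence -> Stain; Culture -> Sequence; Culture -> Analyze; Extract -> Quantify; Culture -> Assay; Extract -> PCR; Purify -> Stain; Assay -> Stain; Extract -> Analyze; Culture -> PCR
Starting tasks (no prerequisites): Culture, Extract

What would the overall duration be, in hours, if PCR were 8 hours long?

24

Actual critical path: Culture→Purify→Stain = 8+8+8 = 24 ⇒ 24 hours.
The longest path through PCR is only 18 hours, so PCR has float 6.
The critical path is still Culture→Purify→Stain; finish is now 24 hours.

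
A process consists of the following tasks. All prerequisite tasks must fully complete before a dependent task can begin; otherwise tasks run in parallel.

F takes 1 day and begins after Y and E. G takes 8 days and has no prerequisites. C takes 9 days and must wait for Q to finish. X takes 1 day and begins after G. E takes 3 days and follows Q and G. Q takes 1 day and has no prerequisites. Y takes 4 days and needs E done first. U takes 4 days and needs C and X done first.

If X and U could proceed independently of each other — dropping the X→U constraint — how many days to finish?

16

Original critical path: G→E→Y→F = 8+3+4+1 = 16 ⇒ 16 days.
Dropping X→U doesn't change U's earliest start (10); another predecessor still binds.
New critical path: G→E→Y→F = 8+3+4+1 = 16 ⇒ 16 days.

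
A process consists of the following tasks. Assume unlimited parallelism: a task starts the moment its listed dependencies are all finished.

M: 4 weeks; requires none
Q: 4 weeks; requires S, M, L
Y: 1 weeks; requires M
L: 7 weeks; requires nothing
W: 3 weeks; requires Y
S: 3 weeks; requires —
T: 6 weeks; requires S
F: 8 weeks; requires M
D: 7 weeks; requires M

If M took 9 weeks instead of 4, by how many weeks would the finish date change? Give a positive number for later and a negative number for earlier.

As given, the longest chain is M→F = 4+8 = 12, so the finish is 12 weeks.
M lies on that path, so at 9 weeks the path becomes 17 weeks.
The critical path is still M→F; finish is now 17 weeks.
Change in finish: 17 − 12 = +5 weeks.

5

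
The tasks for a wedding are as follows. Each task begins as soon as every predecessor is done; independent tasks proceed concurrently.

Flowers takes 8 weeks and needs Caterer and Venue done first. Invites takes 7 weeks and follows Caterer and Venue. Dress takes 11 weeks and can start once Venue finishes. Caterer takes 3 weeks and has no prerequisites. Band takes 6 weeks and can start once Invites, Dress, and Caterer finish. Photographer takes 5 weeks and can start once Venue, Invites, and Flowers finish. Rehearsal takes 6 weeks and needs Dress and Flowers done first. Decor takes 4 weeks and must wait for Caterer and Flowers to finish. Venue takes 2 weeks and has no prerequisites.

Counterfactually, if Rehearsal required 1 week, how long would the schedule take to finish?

19

Actual critical path: Venue→Dress→Rehearsal = 2+11+6 = 19 ⇒ 19 weeks.
Since Rehearsal is critical, the -5 change carries straight to that chain (now 14 weeks).
New critical path: Venue→Dress→Band = 2+11+6 = 19 ⇒ 19 weeks.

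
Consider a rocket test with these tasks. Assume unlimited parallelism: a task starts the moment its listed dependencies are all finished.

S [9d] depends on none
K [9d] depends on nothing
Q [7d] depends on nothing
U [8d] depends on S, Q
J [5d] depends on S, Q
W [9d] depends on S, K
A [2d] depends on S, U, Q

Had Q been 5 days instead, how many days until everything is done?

19

Baseline: S→U→A = 9+8+2 = 19 → 19 days.
The longest path through Q is only 17 days, so Q has float 2.
That remains the longest chain; total 19 days.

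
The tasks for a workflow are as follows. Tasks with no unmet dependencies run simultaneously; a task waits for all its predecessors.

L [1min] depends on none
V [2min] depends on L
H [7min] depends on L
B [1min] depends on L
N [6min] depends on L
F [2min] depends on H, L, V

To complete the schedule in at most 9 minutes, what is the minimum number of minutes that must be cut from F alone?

Current finish: 10 minutes; target: 9.
F is on every critical path, so each minute cut from F cuts the finish by one (this holds down to a finish of 9).
Need 10 − 9 = 1 minute off F → F becomes 1 minute, finish becomes 9.

1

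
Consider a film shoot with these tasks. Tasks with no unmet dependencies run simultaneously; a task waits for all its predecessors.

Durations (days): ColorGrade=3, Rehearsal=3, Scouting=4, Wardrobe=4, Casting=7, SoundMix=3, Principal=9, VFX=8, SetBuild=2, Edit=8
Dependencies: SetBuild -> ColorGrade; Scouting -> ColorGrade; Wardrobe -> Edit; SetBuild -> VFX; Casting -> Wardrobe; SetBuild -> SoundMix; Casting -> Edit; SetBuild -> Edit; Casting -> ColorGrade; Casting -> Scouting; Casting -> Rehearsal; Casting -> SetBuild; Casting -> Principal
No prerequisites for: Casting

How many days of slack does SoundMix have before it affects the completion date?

7

The longest chain is Casting→Wardrobe→Edit = 7+4+8 = 19; overall finish 19 days.
The longest chain containing SoundMix totals 12 days.
Float = 19 − 12 = 7.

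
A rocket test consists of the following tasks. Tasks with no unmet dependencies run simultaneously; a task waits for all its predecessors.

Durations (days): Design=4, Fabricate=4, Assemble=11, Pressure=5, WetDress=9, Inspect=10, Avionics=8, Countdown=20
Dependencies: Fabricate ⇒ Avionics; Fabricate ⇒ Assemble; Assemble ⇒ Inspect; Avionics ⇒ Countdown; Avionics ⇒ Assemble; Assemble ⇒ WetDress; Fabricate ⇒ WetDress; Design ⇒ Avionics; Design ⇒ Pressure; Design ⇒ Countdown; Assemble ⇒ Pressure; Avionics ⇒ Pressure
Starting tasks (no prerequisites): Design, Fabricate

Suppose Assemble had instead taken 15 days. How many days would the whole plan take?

Actual critical path: Design→Avionics→Assemble→Inspect = 4+8+11+10 = 33 ⇒ 33 days.
Assemble lies on that path, so at 15 days the path becomes 37 days.
No other chain overtakes it, so the finish is 37 days.

37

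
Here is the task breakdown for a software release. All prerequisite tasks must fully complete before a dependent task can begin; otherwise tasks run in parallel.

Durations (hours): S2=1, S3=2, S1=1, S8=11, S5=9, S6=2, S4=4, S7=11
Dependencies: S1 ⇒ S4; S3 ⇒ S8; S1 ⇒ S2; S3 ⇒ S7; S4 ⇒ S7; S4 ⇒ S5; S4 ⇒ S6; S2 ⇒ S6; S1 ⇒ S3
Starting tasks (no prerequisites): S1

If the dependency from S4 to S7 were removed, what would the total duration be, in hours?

14

Original critical path: S1→S4→S7 = 1+4+11 = 16 ⇒ 16 hours.
Without S4→S7, S7's earliest start moves from 5 to 3.
After: S1→S3→S7 = 1+2+11 = 14 → 14 hours.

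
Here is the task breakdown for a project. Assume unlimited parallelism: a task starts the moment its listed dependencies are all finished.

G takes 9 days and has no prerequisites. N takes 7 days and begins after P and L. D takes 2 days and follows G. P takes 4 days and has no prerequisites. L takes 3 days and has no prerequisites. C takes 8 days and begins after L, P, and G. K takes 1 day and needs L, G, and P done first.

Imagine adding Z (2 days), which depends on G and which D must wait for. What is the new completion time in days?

17

Originally the project takes 17 days.
With Z inserted, D now waits for max(G, Z).
New critical path: G→C = 9+8 = 17 ⇒ 17 days.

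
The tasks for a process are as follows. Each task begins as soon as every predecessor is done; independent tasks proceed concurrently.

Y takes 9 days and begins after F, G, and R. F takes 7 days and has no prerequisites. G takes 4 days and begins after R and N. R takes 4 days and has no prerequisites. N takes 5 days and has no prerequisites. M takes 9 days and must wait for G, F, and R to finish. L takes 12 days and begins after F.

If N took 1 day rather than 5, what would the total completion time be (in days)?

As given, the longest chain is F→L = 7+12 = 19, so the finish is 19 days.
N has 1 day of float (longest path through it is 18).
No other chain overtakes it, so the finish is 19 days.

19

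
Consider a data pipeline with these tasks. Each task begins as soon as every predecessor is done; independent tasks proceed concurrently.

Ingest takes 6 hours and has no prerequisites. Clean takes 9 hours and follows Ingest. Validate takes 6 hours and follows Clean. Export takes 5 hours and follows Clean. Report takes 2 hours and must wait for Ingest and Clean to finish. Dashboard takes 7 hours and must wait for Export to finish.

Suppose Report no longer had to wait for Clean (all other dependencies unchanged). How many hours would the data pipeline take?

27

Before: longest chain Ingest→Clean→Export→Dashboard = 6+9+5+7 = 27, finish 27.
Without Clean→Report, Report's earliest start moves from 15 to 6.
The longest chain is now Ingest→Clean→Export→Dashboard = 6+9+5+7 = 27, so the data pipeline takes 27 hours.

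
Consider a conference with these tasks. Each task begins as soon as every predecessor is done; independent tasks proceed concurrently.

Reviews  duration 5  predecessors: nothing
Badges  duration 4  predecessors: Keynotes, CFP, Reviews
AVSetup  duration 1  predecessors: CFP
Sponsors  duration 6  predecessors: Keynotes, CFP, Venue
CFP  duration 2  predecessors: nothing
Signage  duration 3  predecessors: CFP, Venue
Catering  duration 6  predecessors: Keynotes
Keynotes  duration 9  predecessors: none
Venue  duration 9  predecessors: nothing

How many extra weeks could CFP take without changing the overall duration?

7

The longest chain is Venue→Sponsors = 9+6 = 15; overall finish 15 weeks.
The longest chain containing CFP totals 8 weeks.
So CFP can slip 9 − 2 = 7 weeks.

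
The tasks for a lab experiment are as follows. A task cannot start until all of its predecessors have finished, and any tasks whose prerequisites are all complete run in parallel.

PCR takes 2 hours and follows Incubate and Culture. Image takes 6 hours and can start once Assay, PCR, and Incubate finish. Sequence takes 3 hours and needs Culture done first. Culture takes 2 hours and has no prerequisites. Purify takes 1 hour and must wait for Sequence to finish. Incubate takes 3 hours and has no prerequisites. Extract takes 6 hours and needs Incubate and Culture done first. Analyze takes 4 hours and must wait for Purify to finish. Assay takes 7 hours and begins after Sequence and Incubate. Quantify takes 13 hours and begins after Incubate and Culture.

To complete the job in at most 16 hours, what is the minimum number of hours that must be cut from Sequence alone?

Current finish: 18 hours; target: 16.
Sequence is on every critical path, so each hour cut from Sequence cuts the finish by one (this holds down to a finish of 16).
Need 18 − 16 = 2 hours off Sequence → Sequence becomes 1 hour, finish becomes 16.

2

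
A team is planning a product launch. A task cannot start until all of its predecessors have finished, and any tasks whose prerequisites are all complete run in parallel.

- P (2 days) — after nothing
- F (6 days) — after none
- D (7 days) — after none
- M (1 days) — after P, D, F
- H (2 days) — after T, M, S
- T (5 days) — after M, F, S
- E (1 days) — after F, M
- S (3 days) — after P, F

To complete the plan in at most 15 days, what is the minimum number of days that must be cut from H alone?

Current finish: 16 days; target: 15.
H is on every critical path, so each day cut from H cuts the finish by one (this holds down to a finish of 15).
Need 16 − 15 = 1 day off H → H becomes 1 day, finish becomes 15.

1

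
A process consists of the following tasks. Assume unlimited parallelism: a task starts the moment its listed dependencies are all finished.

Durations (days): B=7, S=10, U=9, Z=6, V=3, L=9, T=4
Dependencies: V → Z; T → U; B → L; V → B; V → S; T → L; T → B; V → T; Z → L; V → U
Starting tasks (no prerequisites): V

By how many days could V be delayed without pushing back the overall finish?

V→T→B→L = 3+4+7+9 = 23 sets the makespan at 23 days.
Longest path through V: 23 days (earliest finish 3, latest finish 3).
Slack of V = 0 − 0 = 0 days.

0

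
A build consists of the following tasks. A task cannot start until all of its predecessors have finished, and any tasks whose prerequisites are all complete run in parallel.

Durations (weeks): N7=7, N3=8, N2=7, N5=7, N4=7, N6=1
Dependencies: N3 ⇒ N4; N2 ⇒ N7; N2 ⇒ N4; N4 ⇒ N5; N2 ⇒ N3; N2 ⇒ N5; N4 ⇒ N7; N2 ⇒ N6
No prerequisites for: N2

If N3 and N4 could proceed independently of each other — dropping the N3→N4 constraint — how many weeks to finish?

21

Original critical path: N2→N3→N4→N5 = 7+8+7+7 = 29 ⇒ 29 weeks.
Without N3→N4, N4's earliest start moves from 15 to 7.
The longest chain is now N2→N4→N5 = 7+7+7 = 21, so the schedule takes 21 weeks.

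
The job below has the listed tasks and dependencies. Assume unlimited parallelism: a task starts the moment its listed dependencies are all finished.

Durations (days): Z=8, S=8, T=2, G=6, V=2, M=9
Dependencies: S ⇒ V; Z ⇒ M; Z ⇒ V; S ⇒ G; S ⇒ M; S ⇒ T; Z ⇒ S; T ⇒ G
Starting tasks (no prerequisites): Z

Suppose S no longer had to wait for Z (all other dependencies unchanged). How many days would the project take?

With the dependency in place, Z→S→M = 8+8+9 = 25 sets the finish at 25 days.
Without Z→S, S's earliest start moves from 8 to 0.
New critical path: Z→M = 8+9 = 17 ⇒ 17 days.

17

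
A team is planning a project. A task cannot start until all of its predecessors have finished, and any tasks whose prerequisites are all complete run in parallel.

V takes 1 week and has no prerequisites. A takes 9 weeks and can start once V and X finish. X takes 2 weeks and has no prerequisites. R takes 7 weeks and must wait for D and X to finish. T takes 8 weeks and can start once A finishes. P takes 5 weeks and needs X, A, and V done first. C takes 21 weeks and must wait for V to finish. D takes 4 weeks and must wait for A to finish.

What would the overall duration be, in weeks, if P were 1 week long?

22

As given, the longest chain is V→C = 1+21 = 22, so the finish is 22 weeks.
P is off the critical path — its longest chain is 16 weeks, giving 6 of slack.
That remains the longest chain; total 22 weeks.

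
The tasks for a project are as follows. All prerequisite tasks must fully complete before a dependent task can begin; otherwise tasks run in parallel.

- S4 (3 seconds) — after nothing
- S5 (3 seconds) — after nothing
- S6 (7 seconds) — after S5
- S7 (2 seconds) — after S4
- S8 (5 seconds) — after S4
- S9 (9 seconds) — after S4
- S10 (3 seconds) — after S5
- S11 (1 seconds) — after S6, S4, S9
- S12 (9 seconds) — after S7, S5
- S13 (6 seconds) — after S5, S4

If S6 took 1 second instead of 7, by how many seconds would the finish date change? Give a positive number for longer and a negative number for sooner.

As given, the longest chain is S4→S7→S12 = 3+2+9 = 14, so the finish is 14 seconds.
S6 is off the critical path — its longest chain is 11 seconds, giving 3 of slack.
The critical path is still S4→S7→S12; finish is now 14 seconds.
Change in finish: 14 − 14 = +0 seconds.

0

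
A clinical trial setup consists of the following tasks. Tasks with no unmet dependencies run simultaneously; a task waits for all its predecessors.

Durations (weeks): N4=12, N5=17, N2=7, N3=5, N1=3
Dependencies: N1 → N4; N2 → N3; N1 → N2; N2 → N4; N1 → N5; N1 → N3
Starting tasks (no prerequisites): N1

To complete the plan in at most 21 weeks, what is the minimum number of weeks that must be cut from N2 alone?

1

Current finish: 22 weeks; target: 21.
N2 is on every critical path, so each week cut from N2 cuts the finish by one (this holds down to a finish of 20).
Need 22 − 21 = 1 week off N2 → N2 becomes 6 weeks, finish becomes 21.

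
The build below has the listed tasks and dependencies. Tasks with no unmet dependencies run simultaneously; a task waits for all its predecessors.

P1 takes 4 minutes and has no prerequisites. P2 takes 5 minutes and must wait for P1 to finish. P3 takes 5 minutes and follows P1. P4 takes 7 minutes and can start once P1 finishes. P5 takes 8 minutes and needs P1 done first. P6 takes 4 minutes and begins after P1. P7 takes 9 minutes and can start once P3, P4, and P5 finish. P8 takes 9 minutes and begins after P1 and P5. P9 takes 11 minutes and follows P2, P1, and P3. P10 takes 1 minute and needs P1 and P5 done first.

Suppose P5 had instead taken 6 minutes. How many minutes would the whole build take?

Critical path before the change: P1→P5→P7 = 4+8+9 = 21 giving 21 minutes.
P5 lies on that path, so at 6 minutes the path becomes 19 minutes.
Now P1→P2→P9 = 4+5+11 = 20 is longest, so the finish becomes 20 minutes.

20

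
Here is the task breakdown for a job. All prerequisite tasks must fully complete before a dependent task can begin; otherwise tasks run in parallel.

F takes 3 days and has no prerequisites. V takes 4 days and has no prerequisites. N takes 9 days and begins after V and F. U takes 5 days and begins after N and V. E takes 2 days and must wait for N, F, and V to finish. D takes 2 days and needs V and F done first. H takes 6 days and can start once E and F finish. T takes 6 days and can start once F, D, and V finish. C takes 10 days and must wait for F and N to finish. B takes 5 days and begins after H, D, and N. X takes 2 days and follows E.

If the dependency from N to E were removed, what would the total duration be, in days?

Original critical path: V→N→E→H→B = 4+9+2+6+5 = 26 ⇒ 26 days.
Without N→E, E's earliest start moves from 13 to 4.
After: V→N→C = 4+9+10 = 23 → 23 days.

23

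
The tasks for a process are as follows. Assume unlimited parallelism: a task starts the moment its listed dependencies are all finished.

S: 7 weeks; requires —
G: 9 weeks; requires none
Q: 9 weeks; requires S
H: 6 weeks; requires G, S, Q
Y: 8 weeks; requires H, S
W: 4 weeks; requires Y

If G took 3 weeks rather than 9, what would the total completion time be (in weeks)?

Actual critical path: S→Q→H→Y→W = 7+9+6+8+4 = 34 ⇒ 34 weeks.
G is off the critical path — its longest chain is 27 weeks, giving 7 of slack.
The critical path is still S→Q→H→Y→W; finish is now 34 weeks.

34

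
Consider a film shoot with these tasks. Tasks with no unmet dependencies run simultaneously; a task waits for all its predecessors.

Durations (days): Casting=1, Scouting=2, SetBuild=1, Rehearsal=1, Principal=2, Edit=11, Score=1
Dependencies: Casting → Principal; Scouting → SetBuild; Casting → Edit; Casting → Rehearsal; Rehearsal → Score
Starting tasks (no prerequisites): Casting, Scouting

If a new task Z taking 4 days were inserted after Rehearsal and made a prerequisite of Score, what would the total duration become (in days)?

Originally the job takes 12 days.
With Z inserted, Score now waits for max(Rehearsal, Z).
New critical path: Casting→Edit = 1+11 = 12 ⇒ 12 days.

12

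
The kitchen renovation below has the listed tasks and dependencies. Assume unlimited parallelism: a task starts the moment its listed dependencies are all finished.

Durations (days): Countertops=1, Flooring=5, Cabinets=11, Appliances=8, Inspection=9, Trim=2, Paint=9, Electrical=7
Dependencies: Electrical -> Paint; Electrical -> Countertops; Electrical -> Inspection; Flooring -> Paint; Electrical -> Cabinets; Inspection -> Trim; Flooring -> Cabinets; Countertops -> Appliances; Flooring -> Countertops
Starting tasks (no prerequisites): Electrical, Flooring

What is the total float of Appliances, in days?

Electrical→Cabinets = 7+11 = 18 sets the makespan at 18 days.
Longest path through Appliances: 16 days (earliest finish 16, latest finish 18).
Slack of Appliances = 10 − 8 = 2 days.

2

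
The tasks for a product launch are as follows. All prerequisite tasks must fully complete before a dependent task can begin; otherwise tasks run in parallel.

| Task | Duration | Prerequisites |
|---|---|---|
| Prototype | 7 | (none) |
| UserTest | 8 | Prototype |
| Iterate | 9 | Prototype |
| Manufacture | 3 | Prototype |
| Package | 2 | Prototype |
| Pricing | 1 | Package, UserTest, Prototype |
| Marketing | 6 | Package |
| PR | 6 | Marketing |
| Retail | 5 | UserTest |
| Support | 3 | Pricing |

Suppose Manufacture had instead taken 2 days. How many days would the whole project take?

21

The binding path is Prototype→Package→Marketing→PR = 7+2+6+6 = 21; finish at 21 days.
Manufacture has 11 days of float (longest path through it is 10).
That remains the longest chain; total 21 days.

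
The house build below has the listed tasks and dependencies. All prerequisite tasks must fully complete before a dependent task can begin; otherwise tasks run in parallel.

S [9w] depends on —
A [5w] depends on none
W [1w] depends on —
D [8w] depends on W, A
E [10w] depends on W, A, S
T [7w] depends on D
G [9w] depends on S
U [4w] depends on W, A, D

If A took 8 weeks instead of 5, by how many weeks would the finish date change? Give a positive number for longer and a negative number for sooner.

Actual critical path: A→D→T = 5+8+7 = 20 ⇒ 20 weeks.
A is on the critical path; changing it to 8 makes that path 23 weeks.
No other chain overtakes it, so the finish is 23 weeks.
Change in finish: 23 − 20 = +3 weeks.

3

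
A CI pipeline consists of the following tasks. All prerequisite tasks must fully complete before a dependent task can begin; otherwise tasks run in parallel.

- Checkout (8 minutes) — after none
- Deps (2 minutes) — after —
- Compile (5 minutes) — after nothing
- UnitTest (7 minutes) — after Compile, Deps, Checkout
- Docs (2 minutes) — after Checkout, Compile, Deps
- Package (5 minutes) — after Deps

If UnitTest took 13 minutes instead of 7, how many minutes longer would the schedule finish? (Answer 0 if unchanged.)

The binding path is Checkout→UnitTest = 8+7 = 15; finish at 15 minutes.
UnitTest lies on that path, so at 13 minutes the path becomes 21 minutes.
That remains the longest chain; total 21 minutes.
Change in finish: 21 − 15 = +6 minutes.

6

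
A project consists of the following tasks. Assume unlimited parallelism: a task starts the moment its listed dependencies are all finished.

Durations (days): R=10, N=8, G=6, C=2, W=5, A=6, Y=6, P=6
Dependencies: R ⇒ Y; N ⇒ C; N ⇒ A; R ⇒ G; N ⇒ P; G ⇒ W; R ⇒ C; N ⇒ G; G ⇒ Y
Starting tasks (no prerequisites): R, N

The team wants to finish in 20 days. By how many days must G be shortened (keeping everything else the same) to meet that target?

2

Current finish: 22 days; target: 20.
G is on every critical path, so each day cut from G cuts the finish by one (this holds down to a finish of 17).
Need 22 − 20 = 2 days off G → G becomes 4 days, finish becomes 20.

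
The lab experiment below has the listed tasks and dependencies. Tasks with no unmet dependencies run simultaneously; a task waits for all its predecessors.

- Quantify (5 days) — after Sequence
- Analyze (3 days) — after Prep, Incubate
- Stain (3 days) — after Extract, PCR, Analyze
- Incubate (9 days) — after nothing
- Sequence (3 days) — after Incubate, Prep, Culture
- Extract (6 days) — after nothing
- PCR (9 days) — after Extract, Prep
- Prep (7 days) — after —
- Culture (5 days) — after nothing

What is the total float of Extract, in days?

1

Critical path: Prep→PCR→Stain = 7+9+3 = 19, so the finish is 19 days.
Extract finishes as early as 6 and must finish by 7.
Float = 19 − 18 = 1.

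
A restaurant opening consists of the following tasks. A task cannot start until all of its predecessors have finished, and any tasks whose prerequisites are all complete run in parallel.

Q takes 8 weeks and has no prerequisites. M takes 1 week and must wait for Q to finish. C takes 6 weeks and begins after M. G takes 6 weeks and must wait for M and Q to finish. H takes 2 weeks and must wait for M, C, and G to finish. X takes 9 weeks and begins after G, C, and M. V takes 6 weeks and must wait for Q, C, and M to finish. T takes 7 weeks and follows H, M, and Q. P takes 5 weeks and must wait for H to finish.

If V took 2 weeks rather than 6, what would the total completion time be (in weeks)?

24

Baseline: Q→M→C→H→T = 8+1+6+2+7 = 24 → 24 weeks.
V is off the critical path — its longest chain is 21 weeks, giving 3 of slack.
The critical path is still Q→M→C→H→T; finish is now 24 weeks.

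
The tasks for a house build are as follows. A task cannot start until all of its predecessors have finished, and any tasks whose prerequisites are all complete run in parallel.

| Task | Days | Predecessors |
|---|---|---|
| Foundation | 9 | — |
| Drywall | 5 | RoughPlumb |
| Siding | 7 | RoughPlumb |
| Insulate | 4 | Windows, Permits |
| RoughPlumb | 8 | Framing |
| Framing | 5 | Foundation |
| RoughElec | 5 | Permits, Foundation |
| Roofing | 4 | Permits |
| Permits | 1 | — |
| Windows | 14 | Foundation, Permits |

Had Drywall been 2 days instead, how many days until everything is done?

29

The binding path is Foundation→Framing→RoughPlumb→Siding = 9+5+8+7 = 29; finish at 29 days.
The longest path through Drywall is only 27 days, so Drywall has float 2.
No other chain overtakes it, so the finish is 29 days.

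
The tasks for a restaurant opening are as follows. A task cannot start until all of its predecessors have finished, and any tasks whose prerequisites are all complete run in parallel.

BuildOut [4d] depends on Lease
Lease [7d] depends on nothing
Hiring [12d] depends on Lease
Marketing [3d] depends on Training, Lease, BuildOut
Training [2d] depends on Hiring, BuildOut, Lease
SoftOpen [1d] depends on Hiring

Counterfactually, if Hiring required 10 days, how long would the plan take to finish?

22

Baseline: Lease→Hiring→Training→Marketing = 7+12+2+3 = 24 → 24 days.
Hiring is on the critical path; changing it to 10 makes that path 22 days.
No other chain overtakes it, so the finish is 22 days.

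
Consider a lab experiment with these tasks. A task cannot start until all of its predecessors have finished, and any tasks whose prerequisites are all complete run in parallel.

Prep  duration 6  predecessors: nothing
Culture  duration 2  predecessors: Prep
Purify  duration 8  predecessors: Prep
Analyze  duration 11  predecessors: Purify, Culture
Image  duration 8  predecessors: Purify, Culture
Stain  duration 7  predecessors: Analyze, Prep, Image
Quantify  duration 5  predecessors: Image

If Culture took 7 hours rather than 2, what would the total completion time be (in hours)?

Baseline: Prep→Purify→Analyze→Stain = 6+8+11+7 = 32 → 32 hours.
Culture is off the critical path — its longest chain is 26 hours, giving 6 of slack.
The critical path is still Prep→Purify→Analyze→Stain; finish is now 32 hours.

32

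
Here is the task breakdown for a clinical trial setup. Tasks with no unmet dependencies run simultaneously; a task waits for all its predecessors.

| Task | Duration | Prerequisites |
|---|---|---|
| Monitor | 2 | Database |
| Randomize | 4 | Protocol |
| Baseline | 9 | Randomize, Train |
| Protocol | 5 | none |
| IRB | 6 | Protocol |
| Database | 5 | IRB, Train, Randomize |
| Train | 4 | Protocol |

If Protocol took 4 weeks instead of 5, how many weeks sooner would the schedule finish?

Critical path before the change: Protocol→IRB→Database→Monitor = 5+6+5+2 = 18 giving 18 weeks.
Protocol lies on that path, so at 4 weeks the path becomes 17 weeks.
That remains the longest chain; total 17 weeks.
Change in finish: 17 − 18 = -1 weeks.

1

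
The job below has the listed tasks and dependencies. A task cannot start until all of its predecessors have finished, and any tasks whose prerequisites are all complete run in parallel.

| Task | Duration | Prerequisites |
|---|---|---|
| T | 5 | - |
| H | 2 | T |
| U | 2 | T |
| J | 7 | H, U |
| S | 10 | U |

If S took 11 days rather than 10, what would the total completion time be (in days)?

18

Actual critical path: T→U→S = 5+2+10 = 17 ⇒ 17 days.
Since S is critical, the +1 change carries straight to that chain (now 18 days).
The critical path is still T→U→S; finish is now 18 days.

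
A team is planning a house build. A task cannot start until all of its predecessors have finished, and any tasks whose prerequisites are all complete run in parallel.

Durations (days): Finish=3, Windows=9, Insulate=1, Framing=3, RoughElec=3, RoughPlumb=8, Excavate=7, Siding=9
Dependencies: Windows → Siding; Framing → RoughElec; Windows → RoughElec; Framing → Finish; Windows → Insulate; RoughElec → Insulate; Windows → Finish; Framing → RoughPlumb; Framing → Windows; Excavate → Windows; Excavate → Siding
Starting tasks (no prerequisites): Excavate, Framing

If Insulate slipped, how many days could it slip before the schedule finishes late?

5

The longest chain is Excavate→Windows→Siding = 7+9+9 = 25; overall finish 25 days.
Insulate finishes as early as 20 and must finish by 25.
So Insulate can slip 25 − 20 = 5 days.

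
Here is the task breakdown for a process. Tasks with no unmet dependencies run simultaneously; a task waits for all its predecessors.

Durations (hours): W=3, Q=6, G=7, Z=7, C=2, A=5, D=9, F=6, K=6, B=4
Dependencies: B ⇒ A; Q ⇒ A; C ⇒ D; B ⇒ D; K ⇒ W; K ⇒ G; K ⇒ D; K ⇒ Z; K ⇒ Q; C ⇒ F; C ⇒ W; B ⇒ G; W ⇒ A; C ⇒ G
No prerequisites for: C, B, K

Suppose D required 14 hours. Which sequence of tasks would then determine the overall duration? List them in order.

K, D

The binding path is K→Q→A = 6+6+5 = 17; finish at 17 hours.
D has 2 hours of float (longest path through it is 15).
New critical path: K→D = 6+14 = 20 ⇒ 20 hours.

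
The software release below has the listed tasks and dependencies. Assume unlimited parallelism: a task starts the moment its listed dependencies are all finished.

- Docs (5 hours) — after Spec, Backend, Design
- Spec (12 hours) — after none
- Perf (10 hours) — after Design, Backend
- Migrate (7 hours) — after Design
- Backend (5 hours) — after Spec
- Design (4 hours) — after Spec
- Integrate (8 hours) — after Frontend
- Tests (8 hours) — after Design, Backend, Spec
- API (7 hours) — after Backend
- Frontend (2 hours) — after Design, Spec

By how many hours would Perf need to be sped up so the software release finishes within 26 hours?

Current finish: 27 hours; target: 26.
Perf is on every critical path, so each hour cut from Perf cuts the finish by one (this holds down to a finish of 26).
Need 27 − 26 = 1 hour off Perf → Perf becomes 9 hours, finish becomes 26.

1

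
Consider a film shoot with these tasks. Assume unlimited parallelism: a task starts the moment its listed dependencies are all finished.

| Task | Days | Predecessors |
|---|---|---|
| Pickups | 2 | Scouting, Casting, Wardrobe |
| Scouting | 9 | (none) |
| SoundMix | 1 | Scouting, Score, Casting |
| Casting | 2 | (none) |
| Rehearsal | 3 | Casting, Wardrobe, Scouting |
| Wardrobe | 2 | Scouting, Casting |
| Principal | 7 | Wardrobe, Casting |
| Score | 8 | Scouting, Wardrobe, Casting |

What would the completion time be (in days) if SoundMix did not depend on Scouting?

20

Original critical path: Scouting→Wardrobe→Score→SoundMix = 9+2+8+1 = 20 ⇒ 20 days.
Dropping Scouting→SoundMix doesn't change SoundMix's earliest start (19); another predecessor still binds.
The longest chain is now Scouting→Wardrobe→Score→SoundMix = 9+2+8+1 = 20, so the schedule takes 20 days.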